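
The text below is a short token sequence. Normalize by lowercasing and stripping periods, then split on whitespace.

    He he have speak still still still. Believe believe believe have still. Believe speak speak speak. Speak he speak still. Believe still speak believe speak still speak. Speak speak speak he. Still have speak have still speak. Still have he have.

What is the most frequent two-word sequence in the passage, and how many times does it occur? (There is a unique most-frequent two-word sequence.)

"speak speak", 6 times

Bigram frequencies (highest first):
  speak speak: 6
  speak still: 4
  still believe: 3
  still speak: 3
  he have: 2
  have speak: 2
  … (14 more, each ≤ 2)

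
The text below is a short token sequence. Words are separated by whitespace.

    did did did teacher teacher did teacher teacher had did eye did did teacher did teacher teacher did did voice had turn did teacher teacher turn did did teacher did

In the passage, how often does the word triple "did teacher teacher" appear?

Scanning the 28 overlapping trigram windows for "did teacher teacher":
  position 3–5: did teacher teacher
  position 6–8: did teacher teacher
  position 15–17: did teacher teacher
  position 23–25: did teacher teacher

4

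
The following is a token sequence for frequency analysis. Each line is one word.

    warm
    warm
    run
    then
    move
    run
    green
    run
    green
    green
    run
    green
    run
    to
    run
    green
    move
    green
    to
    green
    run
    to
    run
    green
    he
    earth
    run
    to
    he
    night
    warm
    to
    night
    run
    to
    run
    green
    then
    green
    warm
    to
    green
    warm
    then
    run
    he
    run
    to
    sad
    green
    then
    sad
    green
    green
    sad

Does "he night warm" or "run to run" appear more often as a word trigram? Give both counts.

"he night warm": 1 occurrence
"run to run": 3 occurrences

"run to run" (3 vs 1)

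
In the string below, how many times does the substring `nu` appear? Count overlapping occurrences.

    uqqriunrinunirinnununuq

4

Sliding a length-2 window over the 23 characters (22 positions):
  position 10–11: nu
  position 17–18: nu
  position 19–20: nu
  position 21–22: nu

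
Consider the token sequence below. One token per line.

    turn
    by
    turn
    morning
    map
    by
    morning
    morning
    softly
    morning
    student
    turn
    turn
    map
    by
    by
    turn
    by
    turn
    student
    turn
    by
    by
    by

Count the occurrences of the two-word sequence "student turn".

Scanning the 23 overlapping bigram windows for "student turn":
  position 11–12: student turn
  position 20–21: student turn

2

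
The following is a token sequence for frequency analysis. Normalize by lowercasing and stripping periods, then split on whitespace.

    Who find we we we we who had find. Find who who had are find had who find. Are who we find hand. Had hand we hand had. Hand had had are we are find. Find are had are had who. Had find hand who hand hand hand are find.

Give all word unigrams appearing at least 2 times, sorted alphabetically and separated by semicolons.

are; find; had; hand; we; who

Unigram counts meeting the condition (at least 2 times):
  are: 7
  find: 10
  had: 10
  hand: 8
  we: 7
  who: 8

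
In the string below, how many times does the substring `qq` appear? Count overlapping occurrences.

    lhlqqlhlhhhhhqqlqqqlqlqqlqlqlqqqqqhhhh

Sliding a length-2 window over the 38 characters (37 positions):
  position 4–5: qq
  position 14–15: qq
  position 17–18: qq
  position 18–19: qq
  position 23–24: qq
  position 30–31: qq
  position 31–32: qq
  position 32–33: qq
  position 33–34: qq

9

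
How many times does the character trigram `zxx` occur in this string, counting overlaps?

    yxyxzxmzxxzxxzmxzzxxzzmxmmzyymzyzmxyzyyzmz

3

Sliding a length-3 window over the 42 characters (40 positions):
  position 8–10: zxx
  position 11–13: zxx
  position 18–20: zxx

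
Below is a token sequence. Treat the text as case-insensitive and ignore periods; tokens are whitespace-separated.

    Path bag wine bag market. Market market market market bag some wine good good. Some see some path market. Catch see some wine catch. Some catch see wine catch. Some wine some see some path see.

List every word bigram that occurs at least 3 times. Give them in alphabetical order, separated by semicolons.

Bigram counts meeting the condition (at least 3 times):
  market market: 4
  see some: 3
  some wine: 3

market market; see some; some wine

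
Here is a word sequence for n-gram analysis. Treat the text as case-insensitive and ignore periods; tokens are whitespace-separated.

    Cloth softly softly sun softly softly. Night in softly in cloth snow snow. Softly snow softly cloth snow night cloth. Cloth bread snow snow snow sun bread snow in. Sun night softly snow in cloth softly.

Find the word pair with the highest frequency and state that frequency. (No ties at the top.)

"snow snow", 3 times

Bigram frequencies (highest first):
  snow snow: 3
  cloth softly: 2
  softly softly: 2
  in cloth: 2
  cloth snow: 2
  snow softly: 2
  … (19 more, each ≤ 2)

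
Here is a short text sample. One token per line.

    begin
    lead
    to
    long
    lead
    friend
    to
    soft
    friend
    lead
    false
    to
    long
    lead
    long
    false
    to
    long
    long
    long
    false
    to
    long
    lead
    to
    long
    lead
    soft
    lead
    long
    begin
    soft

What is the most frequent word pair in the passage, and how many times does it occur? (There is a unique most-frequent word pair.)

Bigram frequencies (highest first):
  to long: 5
  long lead: 4
  false to: 3
  lead to: 2
  lead long: 2
  long false: 2
  … (12 more, each ≤ 2)

"to long", 5 times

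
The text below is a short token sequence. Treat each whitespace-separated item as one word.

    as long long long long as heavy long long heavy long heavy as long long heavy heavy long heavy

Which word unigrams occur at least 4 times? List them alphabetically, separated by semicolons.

Unigram counts meeting the condition (at least 4 times):
  heavy: 6
  long: 10

heavy; long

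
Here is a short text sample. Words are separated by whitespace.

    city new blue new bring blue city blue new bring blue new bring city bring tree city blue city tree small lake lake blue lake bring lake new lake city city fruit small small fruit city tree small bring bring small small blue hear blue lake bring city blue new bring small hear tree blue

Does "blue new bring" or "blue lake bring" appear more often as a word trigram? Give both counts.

"blue new bring": 4 occurrences
"blue lake bring": 2 occurrences

"blue new bring" (4 vs 2)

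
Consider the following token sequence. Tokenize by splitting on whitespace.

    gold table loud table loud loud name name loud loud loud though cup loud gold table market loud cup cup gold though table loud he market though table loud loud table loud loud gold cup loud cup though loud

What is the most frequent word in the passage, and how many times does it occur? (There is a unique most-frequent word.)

"loud", 15 times

Unigram frequencies (highest first):
  loud: 15
  table: 6
  cup: 5
  gold: 4
  though: 4
  name: 2
  … (2 more, each ≤ 2)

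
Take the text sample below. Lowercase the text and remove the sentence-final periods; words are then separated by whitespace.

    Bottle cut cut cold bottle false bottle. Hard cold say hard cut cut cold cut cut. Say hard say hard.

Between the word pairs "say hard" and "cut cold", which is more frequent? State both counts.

"say hard" (3 vs 2)

"say hard": 3 occurrences
"cut cold": 2 occurrences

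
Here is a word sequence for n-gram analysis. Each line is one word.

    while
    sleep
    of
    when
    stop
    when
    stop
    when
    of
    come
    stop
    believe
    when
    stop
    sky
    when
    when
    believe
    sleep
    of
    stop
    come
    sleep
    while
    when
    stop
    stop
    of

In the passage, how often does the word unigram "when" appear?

7

Scanning the 28 tokens for "when":
  position 4: when
  position 6: when
  position 8: when
  position 13: when
  position 16: when
  position 17: when
  position 25: when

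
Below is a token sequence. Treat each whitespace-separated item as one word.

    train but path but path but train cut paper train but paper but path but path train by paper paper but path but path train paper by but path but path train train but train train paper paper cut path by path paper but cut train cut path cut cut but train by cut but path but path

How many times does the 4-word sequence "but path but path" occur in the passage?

Scanning the 55 overlapping 4-gram windows for "but path but path":
  position 2–5: but path but path
  position 13–16: but path but path
  position 21–24: but path but path
  position 28–31: but path but path
  position 55–58: but path but path

5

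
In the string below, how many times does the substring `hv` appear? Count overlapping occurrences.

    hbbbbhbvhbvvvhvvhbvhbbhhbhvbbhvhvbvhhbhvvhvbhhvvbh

7

Sliding a length-2 window over the 50 characters (49 positions):
  position 14–15: hv
  position 26–27: hv
  position 30–31: hv
  position 32–33: hv
  position 39–40: hv
  position 42–43: hv
  position 46–47: hv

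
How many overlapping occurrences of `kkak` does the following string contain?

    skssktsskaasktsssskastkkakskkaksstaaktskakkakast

3

Sliding a length-4 window over the 48 characters (45 positions):
  position 23–26: kkak
  position 28–31: kkak
  position 42–45: kkak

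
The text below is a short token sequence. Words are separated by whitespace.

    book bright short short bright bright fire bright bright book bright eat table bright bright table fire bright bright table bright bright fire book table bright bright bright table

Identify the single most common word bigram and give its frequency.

Bigram frequencies (highest first):
  bright bright: 7
  table bright: 3
  bright table: 3
  book bright: 2
  bright fire: 2
  fire bright: 2
  … (9 more, each ≤ 1)

"bright bright", 7 times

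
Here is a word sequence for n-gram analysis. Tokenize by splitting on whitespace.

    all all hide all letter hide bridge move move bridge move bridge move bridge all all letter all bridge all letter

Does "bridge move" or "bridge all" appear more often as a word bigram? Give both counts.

"bridge move": 3 occurrences
"bridge all": 2 occurrences

"bridge move" (3 vs 2)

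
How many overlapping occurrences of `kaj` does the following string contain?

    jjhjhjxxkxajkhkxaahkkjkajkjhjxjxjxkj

1

Sliding a length-3 window over the 36 characters (34 positions):
  position 23–25: kaj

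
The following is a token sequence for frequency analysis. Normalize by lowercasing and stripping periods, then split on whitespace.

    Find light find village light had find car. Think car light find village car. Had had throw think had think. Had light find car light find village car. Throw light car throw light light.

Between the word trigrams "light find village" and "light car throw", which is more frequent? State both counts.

"light find village" (3 vs 1)

"light find village": 3 occurrences
"light car throw": 1 occurrence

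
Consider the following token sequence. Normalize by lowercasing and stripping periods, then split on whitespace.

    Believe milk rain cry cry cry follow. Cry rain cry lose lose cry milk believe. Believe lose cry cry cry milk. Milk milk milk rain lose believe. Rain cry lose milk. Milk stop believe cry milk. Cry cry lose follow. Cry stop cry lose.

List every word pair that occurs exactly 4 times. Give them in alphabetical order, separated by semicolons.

Bigram counts meeting the condition (exactly 4 times):
  cry lose: 4
  milk milk: 4

cry lose; milk milk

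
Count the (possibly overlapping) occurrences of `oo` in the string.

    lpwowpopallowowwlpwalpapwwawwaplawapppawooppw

1

Sliding a length-2 window over the 45 characters (44 positions):
  position 41–42: oo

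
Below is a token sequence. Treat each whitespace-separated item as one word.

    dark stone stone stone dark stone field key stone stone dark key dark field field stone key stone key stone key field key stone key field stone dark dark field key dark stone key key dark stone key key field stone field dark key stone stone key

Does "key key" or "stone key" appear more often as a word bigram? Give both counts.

"stone key" (7 vs 2)

"key key": 2 occurrences
"stone key": 7 occurrences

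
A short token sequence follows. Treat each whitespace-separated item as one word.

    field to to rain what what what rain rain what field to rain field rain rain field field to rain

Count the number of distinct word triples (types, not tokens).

17

20 tokens → 18 trigram windows in total.
Repeated trigrams (each contributes count−1 duplicates):
  field to rain: 2
1 duplicate windows → 18 − 1 = 17 distinct.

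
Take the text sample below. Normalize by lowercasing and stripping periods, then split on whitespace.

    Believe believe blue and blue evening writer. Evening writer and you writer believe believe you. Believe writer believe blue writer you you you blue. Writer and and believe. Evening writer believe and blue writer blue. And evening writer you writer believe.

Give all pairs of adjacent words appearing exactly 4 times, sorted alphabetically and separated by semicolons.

Bigram counts meeting the condition (exactly 4 times):
  evening writer: 4
  writer believe: 4

evening writer; writer believe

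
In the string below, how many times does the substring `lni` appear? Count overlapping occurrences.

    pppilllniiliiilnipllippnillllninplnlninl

4

Sliding a length-3 window over the 40 characters (38 positions):
  position 7–9: lni
  position 15–17: lni
  position 29–31: lni
  position 36–38: lni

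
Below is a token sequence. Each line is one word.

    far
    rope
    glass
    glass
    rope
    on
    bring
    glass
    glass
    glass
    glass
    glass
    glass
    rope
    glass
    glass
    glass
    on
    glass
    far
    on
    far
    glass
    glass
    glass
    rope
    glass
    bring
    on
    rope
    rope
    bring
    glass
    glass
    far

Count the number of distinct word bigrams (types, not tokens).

35 tokens → 34 bigram windows in total.
Repeated bigrams (each contributes count−1 duplicates):
  glass glass: 11
  glass rope: 3
  rope glass: 3
  bring glass: 2
  glass far: 2
16 duplicate windows → 34 − 16 = 18 distinct.

18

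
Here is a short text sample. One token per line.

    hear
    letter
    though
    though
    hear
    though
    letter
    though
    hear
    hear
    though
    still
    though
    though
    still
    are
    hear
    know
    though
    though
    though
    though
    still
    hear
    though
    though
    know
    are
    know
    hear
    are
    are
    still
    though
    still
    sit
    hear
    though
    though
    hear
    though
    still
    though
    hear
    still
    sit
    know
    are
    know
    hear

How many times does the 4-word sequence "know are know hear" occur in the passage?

2

Scanning the 47 overlapping 4-gram windows for "know are know hear":
  position 27–30: know are know hear
  position 47–50: know are know hear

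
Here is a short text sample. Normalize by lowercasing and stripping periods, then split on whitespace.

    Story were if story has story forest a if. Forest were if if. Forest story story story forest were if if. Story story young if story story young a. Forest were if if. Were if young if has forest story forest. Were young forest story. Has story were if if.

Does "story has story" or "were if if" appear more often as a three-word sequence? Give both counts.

"story has story": 2 occurrences
"were if if": 4 occurrences

"were if if" (4 vs 2)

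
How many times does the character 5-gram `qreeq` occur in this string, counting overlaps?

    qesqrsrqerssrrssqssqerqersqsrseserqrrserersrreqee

0

Sliding a length-5 window over the 49 characters (45 positions):
  (no match at any position)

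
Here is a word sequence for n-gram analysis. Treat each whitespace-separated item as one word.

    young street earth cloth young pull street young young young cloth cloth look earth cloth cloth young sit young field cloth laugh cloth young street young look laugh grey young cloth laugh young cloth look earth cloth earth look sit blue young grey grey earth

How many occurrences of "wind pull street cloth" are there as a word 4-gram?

0

Scanning the 42 overlapping 4-gram windows for "wind pull street cloth":
  (none found)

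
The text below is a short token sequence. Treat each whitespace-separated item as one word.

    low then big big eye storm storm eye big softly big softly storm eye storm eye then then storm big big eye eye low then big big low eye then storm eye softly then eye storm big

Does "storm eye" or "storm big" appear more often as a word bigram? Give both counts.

"storm eye" (4 vs 2)

"storm eye": 4 occurrences
"storm big": 2 occurrences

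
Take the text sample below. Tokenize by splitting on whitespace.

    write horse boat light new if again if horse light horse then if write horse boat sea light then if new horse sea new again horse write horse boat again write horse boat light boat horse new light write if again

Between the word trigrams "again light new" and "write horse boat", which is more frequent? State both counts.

"write horse boat" (4 vs 0)

"again light new": 0 occurrences
"write horse boat": 4 occurrences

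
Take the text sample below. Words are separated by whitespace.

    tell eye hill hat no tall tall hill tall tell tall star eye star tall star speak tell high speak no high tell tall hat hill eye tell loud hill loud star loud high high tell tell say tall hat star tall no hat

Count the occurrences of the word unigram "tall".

8

Scanning the 44 tokens for "tall":
  position 6: tall
  position 7: tall
  position 9: tall
  position 11: tall
  position 15: tall
  position 24: tall
  position 39: tall
  position 42: tall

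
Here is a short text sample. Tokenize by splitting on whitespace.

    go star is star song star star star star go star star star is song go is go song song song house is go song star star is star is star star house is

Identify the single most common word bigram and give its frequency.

Bigram frequencies (highest first):
  star star: 7
  star is: 4
  is star: 3
  go star: 2
  song star: 2
  is go: 2
  … (10 more, each ≤ 2)

"star star", 7 times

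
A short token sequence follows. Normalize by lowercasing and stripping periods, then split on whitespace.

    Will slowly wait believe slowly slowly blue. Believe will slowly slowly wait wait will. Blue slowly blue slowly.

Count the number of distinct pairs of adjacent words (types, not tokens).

12

18 tokens → 17 bigram windows in total.
Repeated bigrams (each contributes count−1 duplicates):
  blue slowly: 2
  slowly blue: 2
  slowly slowly: 2
  slowly wait: 2
  will slowly: 2
5 duplicate windows → 17 − 5 = 12 distinct.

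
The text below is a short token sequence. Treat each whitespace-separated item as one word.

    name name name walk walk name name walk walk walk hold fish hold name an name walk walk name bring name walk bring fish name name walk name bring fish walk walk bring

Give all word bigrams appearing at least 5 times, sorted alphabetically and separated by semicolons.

name walk; walk walk

Bigram counts meeting the condition (at least 5 times):
  name walk: 5
  walk walk: 5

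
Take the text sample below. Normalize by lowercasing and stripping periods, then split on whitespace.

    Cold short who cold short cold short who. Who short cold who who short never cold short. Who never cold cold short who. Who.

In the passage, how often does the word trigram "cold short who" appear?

Scanning the 22 overlapping trigram windows for "cold short who":
  position 1–3: cold short who
  position 6–8: cold short who
  position 16–18: cold short who
  position 21–23: cold short who

4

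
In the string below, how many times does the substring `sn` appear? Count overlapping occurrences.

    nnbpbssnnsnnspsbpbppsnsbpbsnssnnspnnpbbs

Sliding a length-2 window over the 40 characters (39 positions):
  position 7–8: sn
  position 10–11: sn
  position 21–22: sn
  position 27–28: sn
  position 30–31: sn

5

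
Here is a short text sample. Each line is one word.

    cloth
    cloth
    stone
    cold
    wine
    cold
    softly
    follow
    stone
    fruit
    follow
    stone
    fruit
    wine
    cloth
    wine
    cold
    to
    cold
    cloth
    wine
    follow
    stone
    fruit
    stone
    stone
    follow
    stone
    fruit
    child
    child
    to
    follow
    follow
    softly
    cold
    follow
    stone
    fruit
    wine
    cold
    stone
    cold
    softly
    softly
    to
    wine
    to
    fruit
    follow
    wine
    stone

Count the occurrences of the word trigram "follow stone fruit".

Scanning the 50 overlapping trigram windows for "follow stone fruit":
  position 8–10: follow stone fruit
  position 11–13: follow stone fruit
  position 22–24: follow stone fruit
  position 27–29: follow stone fruit
  position 37–39: follow stone fruit

5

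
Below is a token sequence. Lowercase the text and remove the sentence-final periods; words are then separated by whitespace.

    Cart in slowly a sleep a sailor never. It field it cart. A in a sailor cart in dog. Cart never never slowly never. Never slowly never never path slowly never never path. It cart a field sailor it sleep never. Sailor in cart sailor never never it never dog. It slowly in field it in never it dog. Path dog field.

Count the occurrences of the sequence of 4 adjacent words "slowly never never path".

2

Scanning the 59 overlapping 4-gram windows for "slowly never never path":
  position 26–29: slowly never never path
  position 30–33: slowly never never path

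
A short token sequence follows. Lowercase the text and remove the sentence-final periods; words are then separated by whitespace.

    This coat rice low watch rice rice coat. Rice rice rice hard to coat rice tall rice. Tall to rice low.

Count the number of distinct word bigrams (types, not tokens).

14

21 tokens → 20 bigram windows in total.
Repeated bigrams (each contributes count−1 duplicates):
  coat rice: 3
  rice rice: 3
  rice low: 2
  rice tall: 2
6 duplicate windows → 20 − 6 = 14 distinct.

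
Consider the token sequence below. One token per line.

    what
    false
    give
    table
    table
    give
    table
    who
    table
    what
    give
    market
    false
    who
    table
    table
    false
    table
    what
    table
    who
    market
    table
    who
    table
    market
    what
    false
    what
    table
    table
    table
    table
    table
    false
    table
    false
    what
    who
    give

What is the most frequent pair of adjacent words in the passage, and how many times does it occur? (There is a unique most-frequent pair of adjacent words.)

Bigram frequencies (highest first):
  table table: 6
  table who: 3
  who table: 3
  table false: 3
  what false: 2
  give table: 2
  … (16 more, each ≤ 2)

"table table", 6 times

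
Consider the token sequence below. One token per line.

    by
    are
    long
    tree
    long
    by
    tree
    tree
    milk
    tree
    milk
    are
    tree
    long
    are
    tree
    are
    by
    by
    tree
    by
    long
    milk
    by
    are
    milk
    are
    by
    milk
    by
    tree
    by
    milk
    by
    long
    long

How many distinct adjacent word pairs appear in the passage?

22

36 tokens → 35 bigram windows in total.
Repeated bigrams (each contributes count−1 duplicates):
  by tree: 3
  milk by: 3
  are by: 2
  are tree: 2
  by are: 2
  by long: 2
  by milk: 2
  milk are: 2
  … (3 more repeated)
13 duplicate windows → 35 − 13 = 22 distinct.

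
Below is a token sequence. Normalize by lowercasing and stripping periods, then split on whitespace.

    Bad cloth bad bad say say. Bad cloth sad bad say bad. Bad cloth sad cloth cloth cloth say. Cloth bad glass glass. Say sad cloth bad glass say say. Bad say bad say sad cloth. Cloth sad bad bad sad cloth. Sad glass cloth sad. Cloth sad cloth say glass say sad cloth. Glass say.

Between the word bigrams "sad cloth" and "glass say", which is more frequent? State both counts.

"sad cloth" (7 vs 4)

"sad cloth": 7 occurrences
"glass say": 4 occurrences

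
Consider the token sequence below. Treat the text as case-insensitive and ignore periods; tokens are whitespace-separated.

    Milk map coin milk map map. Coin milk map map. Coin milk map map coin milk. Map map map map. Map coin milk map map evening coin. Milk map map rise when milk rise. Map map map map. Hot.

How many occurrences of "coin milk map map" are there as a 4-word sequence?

Scanning the 36 overlapping 4-gram windows for "coin milk map map":
  position 3–6: coin milk map map
  position 7–10: coin milk map map
  position 11–14: coin milk map map
  position 15–18: coin milk map map
  position 22–25: coin milk map map
  position 27–30: coin milk map map

6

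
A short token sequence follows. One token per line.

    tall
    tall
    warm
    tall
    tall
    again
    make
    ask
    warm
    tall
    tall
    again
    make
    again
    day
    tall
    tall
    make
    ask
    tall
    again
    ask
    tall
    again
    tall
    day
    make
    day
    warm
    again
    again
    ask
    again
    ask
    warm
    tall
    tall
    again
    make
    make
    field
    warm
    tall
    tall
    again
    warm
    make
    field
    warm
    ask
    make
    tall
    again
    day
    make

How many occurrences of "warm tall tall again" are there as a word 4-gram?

Scanning the 52 overlapping 4-gram windows for "warm tall tall again":
  position 3–6: warm tall tall again
  position 9–12: warm tall tall again
  position 35–38: warm tall tall again
  position 42–45: warm tall tall again

4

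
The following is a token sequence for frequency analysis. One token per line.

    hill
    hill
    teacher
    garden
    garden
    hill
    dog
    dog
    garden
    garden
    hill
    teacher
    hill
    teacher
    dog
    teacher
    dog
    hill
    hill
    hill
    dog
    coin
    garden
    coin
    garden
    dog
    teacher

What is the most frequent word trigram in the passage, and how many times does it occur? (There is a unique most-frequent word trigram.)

Trigram frequencies (highest first):
  garden garden hill: 2
  hill hill teacher: 1
  hill teacher garden: 1
  teacher garden garden: 1
  garden hill dog: 1
  hill dog dog: 1
  … (18 more, each ≤ 1)

"garden garden hill", 2 times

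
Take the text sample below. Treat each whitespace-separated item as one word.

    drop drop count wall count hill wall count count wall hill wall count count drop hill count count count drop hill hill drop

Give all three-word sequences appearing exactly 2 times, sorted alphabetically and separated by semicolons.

count count drop; count drop hill; hill wall count; wall count count

Trigram counts meeting the condition (exactly 2 times):
  count count drop: 2
  count drop hill: 2
  hill wall count: 2
  wall count count: 2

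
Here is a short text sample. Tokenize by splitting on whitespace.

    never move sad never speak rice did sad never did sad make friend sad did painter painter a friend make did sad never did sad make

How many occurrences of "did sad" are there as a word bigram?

Scanning the 25 overlapping bigram windows for "did sad":
  position 7–8: did sad
  position 10–11: did sad
  position 21–22: did sad
  position 24–25: did sad

4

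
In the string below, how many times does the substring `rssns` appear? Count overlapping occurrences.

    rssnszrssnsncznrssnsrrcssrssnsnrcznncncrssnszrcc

5

Sliding a length-5 window over the 48 characters (44 positions):
  position 1–5: rssns
  position 7–11: rssns
  position 16–20: rssns
  position 26–30: rssns
  position 40–44: rssns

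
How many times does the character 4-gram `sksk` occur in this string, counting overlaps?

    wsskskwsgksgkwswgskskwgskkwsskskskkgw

Sliding a length-4 window over the 37 characters (34 positions):
  position 3–6: sksk
  position 18–21: sksk
  position 29–32: sksk
  position 31–34: sksk

4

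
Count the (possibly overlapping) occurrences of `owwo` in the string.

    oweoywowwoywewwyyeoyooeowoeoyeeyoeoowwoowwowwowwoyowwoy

6

Sliding a length-4 window over the 55 characters (52 positions):
  position 7–10: owwo
  position 36–39: owwo
  position 40–43: owwo
  position 43–46: owwo
  position 46–49: owwo
  position 51–54: owwo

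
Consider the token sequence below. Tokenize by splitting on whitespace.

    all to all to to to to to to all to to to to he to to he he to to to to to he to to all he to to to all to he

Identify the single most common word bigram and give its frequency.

Bigram frequencies (highest first):
  to to: 16
  all to: 4
  to all: 4
  to he: 4
  he to: 4
  he he: 1
  … (1 more, each ≤ 1)

"to to", 16 times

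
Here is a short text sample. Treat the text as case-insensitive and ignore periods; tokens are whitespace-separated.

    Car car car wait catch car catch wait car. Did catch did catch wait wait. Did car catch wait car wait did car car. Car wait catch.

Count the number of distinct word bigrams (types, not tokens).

27 tokens → 26 bigram windows in total.
Repeated bigrams (each contributes count−1 duplicates):
  car car: 4
  car wait: 3
  catch wait: 3
  car catch: 2
  did car: 2
  did catch: 2
  wait car: 2
  wait catch: 2
  … (1 more repeated)
13 duplicate windows → 26 − 13 = 13 distinct.

13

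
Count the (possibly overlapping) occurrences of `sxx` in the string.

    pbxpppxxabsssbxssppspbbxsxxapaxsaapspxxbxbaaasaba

Sliding a length-3 window over the 49 characters (47 positions):
  position 25–27: sxx

1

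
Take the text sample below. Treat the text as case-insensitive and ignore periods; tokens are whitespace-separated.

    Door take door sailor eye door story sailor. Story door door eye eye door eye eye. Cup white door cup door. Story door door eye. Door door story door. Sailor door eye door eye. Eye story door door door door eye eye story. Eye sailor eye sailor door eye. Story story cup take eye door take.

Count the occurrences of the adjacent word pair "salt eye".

Scanning the 55 overlapping bigram windows for "salt eye":
  (none found)

0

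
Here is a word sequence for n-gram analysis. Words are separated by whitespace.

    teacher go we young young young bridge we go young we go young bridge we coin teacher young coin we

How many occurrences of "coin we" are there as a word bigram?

1

Scanning the 19 overlapping bigram windows for "coin we":
  position 19–20: coin we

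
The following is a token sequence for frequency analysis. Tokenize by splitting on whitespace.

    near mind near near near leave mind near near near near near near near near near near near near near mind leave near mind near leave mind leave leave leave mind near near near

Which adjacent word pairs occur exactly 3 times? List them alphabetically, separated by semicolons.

Bigram counts meeting the condition (exactly 3 times):
  leave mind: 3
  near mind: 3

leave mind; near mind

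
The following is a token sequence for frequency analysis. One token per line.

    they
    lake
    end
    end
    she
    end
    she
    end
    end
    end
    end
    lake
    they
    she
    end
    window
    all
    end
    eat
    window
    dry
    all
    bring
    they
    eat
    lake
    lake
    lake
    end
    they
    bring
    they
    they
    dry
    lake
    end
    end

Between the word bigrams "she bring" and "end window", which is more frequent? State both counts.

"she bring": 0 occurrences
"end window": 1 occurrence

"end window" (1 vs 0)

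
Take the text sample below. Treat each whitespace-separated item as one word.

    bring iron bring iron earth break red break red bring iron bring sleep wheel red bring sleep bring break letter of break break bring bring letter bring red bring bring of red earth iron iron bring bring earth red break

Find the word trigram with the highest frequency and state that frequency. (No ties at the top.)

Trigram frequencies (highest first):
  bring iron bring: 2
  iron bring iron: 1
  bring iron earth: 1
  iron earth break: 1
  earth break red: 1
  break red break: 1
  … (31 more, each ≤ 1)

"bring iron bring", 2 times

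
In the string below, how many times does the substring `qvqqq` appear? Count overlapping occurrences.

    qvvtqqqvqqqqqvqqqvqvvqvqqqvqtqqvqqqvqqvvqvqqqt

Sliding a length-5 window over the 46 characters (42 positions):
  position 7–11: qvqqq
  position 13–17: qvqqq
  position 22–26: qvqqq
  position 31–35: qvqqq
  position 41–45: qvqqq

5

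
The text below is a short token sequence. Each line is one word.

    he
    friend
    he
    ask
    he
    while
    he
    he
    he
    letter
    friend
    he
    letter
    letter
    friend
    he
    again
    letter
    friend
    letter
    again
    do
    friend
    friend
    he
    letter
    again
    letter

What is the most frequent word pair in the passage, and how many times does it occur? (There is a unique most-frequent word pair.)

"friend he", 4 times

Bigram frequencies (highest first):
  friend he: 4
  he letter: 3
  letter friend: 3
  he he: 2
  again letter: 2
  letter again: 2
  … (11 more, each ≤ 1)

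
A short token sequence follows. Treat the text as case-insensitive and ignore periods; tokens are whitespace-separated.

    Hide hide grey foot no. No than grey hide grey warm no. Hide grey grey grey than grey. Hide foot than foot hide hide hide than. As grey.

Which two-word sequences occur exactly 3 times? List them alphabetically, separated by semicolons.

hide grey; hide hide

Bigram counts meeting the condition (exactly 3 times):
  hide grey: 3
  hide hide: 3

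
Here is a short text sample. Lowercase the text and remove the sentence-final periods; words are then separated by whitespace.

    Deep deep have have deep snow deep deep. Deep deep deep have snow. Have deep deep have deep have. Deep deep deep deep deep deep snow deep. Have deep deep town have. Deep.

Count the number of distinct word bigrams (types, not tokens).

10

33 tokens → 32 bigram windows in total.
Repeated bigrams (each contributes count−1 duplicates):
  deep deep: 12
  have deep: 6
  deep have: 5
  deep snow: 2
  snow deep: 2
22 duplicate windows → 32 − 22 = 10 distinct.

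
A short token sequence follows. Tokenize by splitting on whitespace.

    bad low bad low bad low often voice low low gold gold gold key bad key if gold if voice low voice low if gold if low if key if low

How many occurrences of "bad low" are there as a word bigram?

3

Scanning the 30 overlapping bigram windows for "bad low":
  position 1–2: bad low
  position 3–4: bad low
  position 5–6: bad low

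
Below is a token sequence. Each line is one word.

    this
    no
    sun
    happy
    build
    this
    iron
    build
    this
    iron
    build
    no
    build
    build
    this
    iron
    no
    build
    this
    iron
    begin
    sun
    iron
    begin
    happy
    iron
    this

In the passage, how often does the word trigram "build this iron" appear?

4

Scanning the 25 overlapping trigram windows for "build this iron":
  position 5–7: build this iron
  position 8–10: build this iron
  position 14–16: build this iron
  position 18–20: build this iron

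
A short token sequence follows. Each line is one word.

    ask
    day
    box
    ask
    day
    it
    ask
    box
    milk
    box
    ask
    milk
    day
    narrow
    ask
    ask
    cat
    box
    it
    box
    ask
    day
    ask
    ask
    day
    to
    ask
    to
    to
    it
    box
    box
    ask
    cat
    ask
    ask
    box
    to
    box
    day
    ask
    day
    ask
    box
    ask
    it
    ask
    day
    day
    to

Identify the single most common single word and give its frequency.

Unigram frequencies (highest first):
  ask: 17
  box: 10
  day: 9
  to: 5
  it: 4
  milk: 2
  … (2 more, each ≤ 2)

"ask", 17 times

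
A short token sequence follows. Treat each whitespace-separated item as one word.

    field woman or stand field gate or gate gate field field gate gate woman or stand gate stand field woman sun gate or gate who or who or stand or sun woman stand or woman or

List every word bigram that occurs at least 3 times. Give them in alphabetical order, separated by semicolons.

Bigram counts meeting the condition (at least 3 times):
  or stand: 3
  woman or: 3

or stand; woman or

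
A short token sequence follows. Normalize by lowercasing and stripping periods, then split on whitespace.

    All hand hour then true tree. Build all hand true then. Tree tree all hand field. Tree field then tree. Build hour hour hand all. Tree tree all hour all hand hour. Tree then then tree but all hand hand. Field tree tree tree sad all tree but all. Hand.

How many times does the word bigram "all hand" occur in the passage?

6

Scanning the 49 overlapping bigram windows for "all hand":
  position 1–2: all hand
  position 8–9: all hand
  position 14–15: all hand
  position 30–31: all hand
  position 38–39: all hand
  position 49–50: all hand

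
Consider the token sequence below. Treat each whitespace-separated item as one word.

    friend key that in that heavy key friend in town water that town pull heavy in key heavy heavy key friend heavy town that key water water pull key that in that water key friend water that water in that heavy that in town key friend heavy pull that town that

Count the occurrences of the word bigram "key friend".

Scanning the 50 overlapping bigram windows for "key friend":
  position 7–8: key friend
  position 20–21: key friend
  position 34–35: key friend
  position 45–46: key friend

4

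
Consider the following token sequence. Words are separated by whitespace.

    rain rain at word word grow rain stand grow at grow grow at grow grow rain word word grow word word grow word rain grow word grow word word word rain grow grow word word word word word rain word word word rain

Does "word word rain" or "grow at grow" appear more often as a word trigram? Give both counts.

"word word rain": 3 occurrences
"grow at grow": 2 occurrences

"word word rain" (3 vs 2)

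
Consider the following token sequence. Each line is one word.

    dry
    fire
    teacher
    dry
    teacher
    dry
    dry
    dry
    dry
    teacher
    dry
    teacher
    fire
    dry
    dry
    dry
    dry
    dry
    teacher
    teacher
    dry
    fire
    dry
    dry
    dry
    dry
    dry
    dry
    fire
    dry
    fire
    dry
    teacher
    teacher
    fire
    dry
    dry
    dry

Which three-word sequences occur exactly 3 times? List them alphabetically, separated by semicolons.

Trigram counts meeting the condition (exactly 3 times):
  dry fire dry: 3
  fire dry dry: 3

dry fire dry; fire dry dry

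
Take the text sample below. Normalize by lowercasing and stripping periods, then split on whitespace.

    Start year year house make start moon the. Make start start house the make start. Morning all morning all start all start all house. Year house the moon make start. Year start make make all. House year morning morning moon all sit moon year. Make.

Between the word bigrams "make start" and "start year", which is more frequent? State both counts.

"make start": 4 occurrences
"start year": 2 occurrences

"make start" (4 vs 2)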